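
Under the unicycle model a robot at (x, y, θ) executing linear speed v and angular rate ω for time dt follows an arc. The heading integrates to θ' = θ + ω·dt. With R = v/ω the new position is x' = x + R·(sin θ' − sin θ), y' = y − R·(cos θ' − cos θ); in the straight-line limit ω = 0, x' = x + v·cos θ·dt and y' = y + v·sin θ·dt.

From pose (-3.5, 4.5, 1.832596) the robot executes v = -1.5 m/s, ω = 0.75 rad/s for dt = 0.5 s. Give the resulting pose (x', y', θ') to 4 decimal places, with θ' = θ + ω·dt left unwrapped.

θ' = 1.8326 + 0.75·0.5 = 2.2076
R = v/ω = -1.5/0.75 = -2.0000
x' = -3.5 + -2.0000·(sin 2.2076 − sin 1.8326) = -3.1762
y' = 4.5 − -2.0000·(cos 2.2076 − cos 1.8326) = 3.8284

(-3.1762, 3.8284, 2.2076)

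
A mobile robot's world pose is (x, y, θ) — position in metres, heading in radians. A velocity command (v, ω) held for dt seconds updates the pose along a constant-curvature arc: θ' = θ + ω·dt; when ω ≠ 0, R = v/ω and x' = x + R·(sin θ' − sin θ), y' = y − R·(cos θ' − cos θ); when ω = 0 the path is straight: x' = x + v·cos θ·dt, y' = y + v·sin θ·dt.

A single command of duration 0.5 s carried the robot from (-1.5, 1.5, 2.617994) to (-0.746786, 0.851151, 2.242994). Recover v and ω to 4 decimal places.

Δθ = 2.242994 − 2.617994 = -0.375000
ω = Δθ/dt = -0.375000/0.5 = -0.7500
R = Δx/(sin θ' − sin θ) = 2.6667
v = R·ω = 2.6667·-0.7500 = -2.0000

v = -2.0000, ω = -0.7500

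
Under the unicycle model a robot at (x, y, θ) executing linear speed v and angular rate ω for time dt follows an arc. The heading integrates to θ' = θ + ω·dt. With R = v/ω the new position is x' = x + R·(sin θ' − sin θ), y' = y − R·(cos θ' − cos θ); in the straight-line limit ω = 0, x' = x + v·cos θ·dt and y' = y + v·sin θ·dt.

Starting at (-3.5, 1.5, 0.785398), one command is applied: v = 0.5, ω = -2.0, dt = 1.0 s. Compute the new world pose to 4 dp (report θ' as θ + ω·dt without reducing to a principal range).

(-3.0889, 1.4104, -1.2146)

θ' = 0.7854 + -2.0·1.0 = -1.2146
R = v/ω = 0.5/-2.0 = -0.2500
x' = -3.5 + -0.2500·(sin -1.2146 − sin 0.7854) = -3.0889
y' = 1.5 − -0.2500·(cos -1.2146 − cos 0.7854) = 1.4104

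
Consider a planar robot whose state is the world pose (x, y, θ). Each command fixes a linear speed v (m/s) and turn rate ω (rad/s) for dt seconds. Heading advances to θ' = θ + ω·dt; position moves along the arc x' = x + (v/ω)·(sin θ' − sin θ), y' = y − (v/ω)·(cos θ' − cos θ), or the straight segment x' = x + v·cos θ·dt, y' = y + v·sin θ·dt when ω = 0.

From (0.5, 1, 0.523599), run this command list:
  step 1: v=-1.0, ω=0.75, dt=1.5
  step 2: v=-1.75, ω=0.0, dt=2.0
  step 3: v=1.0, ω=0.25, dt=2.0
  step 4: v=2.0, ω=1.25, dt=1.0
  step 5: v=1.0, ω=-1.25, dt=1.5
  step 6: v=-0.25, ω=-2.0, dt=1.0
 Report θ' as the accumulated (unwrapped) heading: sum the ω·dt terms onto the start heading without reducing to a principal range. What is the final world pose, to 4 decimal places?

(-3.4594, -0.4941, -0.4764)

step 1: θ'=1.6486 (R=-1.3333) → pose (-0.1626, -0.2583, 1.6486)
step 2: θ'=1.6486 (straight) → pose (0.1094, -3.7477, 1.6486)
step 3: θ'=2.1486 (R=4.0000) → pose (-0.5278, -1.8739, 2.1486)
step 4: θ'=3.3986 (R=1.6000) → pose (-2.2748, -1.2004, 3.3986)
step 5: θ'=1.5236 (R=-0.8000) → pose (-3.2773, -0.3889, 1.5236)
step 6: θ'=-0.4764 (R=0.1250) → pose (-3.4594, -0.4941, -0.4764)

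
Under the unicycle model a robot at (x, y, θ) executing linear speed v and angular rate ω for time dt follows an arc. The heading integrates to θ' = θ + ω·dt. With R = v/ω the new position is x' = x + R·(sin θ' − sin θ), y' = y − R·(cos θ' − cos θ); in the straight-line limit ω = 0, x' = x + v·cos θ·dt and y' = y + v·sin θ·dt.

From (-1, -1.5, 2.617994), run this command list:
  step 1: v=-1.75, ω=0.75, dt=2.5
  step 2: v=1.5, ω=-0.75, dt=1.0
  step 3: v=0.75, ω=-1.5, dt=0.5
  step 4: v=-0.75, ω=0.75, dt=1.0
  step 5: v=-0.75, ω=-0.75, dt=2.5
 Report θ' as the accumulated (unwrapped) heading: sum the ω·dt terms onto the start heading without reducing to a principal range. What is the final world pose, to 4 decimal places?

(3.5025, -1.6504, 1.8680)

step 1: θ'=4.4930 (R=-2.3333) → pose (2.4441, 0.0129, 4.4930)
step 2: θ'=3.7430 (R=-2.0000) → pose (1.6236, -1.2009, 3.7430)
step 3: θ'=2.9930 (R=-0.5000) → pose (1.2667, -1.2831, 2.9930)
step 4: θ'=3.7430 (R=-1.0000) → pose (1.9805, -1.1187, 3.7430)
step 5: θ'=1.8680 (R=1.0000) → pose (3.5025, -1.6504, 1.8680)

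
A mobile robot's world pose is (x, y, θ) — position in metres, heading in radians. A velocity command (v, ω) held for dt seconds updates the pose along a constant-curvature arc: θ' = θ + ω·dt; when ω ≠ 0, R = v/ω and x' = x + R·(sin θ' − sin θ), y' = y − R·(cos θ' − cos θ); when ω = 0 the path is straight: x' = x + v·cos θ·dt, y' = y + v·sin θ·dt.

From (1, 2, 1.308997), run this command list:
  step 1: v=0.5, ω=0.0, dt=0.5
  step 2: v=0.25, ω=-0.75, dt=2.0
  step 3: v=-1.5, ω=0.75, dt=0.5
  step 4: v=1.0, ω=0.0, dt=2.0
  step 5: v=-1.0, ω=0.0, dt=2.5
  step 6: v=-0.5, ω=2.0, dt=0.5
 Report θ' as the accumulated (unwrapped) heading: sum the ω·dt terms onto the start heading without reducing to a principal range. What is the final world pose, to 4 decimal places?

(0.0270, 2.2421, 1.1840)

step 1: θ'=1.3090 (straight) → pose (1.0647, 2.2415, 1.3090)
step 2: θ'=-0.1910 (R=-0.3333) → pose (1.4500, 2.4825, -0.1910)
step 3: θ'=0.1840 (R=-2.0000) → pose (0.7044, 2.4851, 0.1840)
step 4: θ'=0.1840 (straight) → pose (2.6706, 2.8510, 0.1840)
step 5: θ'=0.1840 (straight) → pose (0.2128, 2.3936, 0.1840)
step 6: θ'=1.1840 (R=-0.2500) → pose (0.0270, 2.2421, 1.1840)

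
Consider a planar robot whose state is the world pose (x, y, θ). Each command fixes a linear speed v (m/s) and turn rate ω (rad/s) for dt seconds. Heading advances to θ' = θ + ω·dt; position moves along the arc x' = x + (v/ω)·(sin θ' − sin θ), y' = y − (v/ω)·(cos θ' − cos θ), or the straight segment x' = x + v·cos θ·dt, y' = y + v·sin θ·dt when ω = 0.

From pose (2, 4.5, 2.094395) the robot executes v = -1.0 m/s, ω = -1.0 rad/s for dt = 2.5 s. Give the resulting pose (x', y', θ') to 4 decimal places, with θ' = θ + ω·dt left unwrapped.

θ' = 2.0944 + -1.0·2.5 = -0.4056
R = v/ω = -1.0/-1.0 = 1.0000
x' = 2 + 1.0000·(sin -0.4056 − sin 2.0944) = 0.7394
y' = 4.5 − 1.0000·(cos -0.4056 − cos 2.0944) = 3.0811

(0.7394, 3.0811, -0.4056)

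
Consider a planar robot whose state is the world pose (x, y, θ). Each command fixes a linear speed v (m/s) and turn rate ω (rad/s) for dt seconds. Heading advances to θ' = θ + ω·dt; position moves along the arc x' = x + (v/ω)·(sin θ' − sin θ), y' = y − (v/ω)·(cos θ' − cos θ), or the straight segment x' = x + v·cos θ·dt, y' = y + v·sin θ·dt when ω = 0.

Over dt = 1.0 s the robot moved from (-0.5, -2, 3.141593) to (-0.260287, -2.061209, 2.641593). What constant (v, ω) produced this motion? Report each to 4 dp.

v = -0.2500, ω = -0.5000

Δθ = 2.641593 − 3.141593 = -0.500000
ω = Δθ/dt = -0.500000/1.0 = -0.5000
R = Δx/(sin θ' − sin θ) = 0.5000
v = R·ω = 0.5000·-0.5000 = -0.2500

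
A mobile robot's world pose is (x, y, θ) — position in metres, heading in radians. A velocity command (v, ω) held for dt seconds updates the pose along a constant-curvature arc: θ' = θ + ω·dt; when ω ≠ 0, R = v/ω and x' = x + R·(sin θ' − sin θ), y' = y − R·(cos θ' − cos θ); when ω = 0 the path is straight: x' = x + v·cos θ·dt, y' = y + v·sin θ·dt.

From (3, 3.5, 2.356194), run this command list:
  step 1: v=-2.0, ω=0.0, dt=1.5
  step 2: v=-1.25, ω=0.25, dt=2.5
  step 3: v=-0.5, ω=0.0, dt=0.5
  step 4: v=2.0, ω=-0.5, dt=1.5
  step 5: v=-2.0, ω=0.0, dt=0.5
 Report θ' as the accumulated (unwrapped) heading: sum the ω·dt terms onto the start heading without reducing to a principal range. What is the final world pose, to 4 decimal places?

step 1: θ'=2.3562 (straight) → pose (5.1213, 1.3787, 2.3562)
step 2: θ'=2.9812 (R=-5.0000) → pose (7.8583, -0.0216, 2.9812)
step 3: θ'=2.9812 (straight) → pose (8.1051, -0.0615, 2.9812)
step 4: θ'=2.2312 (R=-4.0000) → pose (5.5849, 1.4334, 2.2312)
step 5: θ'=2.2312 (straight) → pose (6.1984, 0.6436, 2.2312)

(6.1984, 0.6436, 2.2312)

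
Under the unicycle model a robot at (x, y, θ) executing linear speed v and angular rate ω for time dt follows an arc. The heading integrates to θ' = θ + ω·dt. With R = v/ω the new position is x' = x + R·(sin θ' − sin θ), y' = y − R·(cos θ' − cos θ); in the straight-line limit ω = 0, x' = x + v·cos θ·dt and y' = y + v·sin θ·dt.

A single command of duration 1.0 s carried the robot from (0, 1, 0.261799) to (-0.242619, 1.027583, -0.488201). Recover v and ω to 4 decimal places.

v = -0.2500, ω = -0.7500

Δθ = -0.488201 − 0.261799 = -0.750000
ω = Δθ/dt = -0.750000/1.0 = -0.7500
R = Δx/(sin θ' − sin θ) = 0.3333
v = R·ω = 0.3333·-0.7500 = -0.2500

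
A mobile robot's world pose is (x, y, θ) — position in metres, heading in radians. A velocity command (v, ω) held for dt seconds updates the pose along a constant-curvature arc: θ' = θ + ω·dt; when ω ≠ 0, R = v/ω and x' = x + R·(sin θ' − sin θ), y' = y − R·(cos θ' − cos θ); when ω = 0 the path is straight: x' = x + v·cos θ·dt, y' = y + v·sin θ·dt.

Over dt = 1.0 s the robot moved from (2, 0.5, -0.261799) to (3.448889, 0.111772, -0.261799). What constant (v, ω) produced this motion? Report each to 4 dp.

Δθ = -0.261799 − -0.261799 = 0.000000
ω = Δθ/dt = 0.000000/1.0 = 0.0000
ω = 0 → v = (Δx·cos θ + Δy·sin θ)/dt = 1.5000

v = 1.5000, ω = 0.0000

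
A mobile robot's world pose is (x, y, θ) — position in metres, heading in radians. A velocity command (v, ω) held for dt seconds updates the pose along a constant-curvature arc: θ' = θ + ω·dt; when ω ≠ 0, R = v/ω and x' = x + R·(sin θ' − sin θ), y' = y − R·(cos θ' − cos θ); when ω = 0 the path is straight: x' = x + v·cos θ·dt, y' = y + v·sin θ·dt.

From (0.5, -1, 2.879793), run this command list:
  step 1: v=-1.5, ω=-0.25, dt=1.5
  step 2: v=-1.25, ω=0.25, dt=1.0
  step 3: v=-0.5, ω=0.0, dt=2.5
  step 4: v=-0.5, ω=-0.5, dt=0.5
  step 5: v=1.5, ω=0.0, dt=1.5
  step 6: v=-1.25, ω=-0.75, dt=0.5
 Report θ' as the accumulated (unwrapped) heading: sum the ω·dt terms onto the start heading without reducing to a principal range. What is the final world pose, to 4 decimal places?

(3.5898, -2.2940, 2.1298)

step 1: θ'=2.5048 (R=6.0000) → pose (2.5148, -1.9715, 2.5048)
step 2: θ'=2.7548 (R=-5.0000) → pose (3.6018, -2.5821, 2.7548)
step 3: θ'=2.7548 (straight) → pose (4.7595, -3.0537, 2.7548)
step 4: θ'=2.5048 (R=1.0000) → pose (4.9769, -3.1758, 2.5048)
step 5: θ'=2.5048 (straight) → pose (3.1679, -1.8379, 2.5048)
step 6: θ'=2.1298 (R=1.6667) → pose (3.5898, -2.2940, 2.1298)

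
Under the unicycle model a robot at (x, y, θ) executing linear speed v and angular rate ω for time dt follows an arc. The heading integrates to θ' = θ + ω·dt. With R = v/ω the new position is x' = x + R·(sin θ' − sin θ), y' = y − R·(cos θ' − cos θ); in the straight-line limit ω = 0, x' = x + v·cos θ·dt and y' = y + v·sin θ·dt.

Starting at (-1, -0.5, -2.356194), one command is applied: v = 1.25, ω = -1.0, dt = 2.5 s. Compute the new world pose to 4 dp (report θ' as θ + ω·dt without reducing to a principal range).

θ' = -2.3562 + -1.0·2.5 = -4.8562
R = v/ω = 1.25/-1.0 = -1.2500
x' = -1 + -1.2500·(sin -4.8562 − sin -2.3562) = -3.1210
y' = -0.5 − -1.2500·(cos -4.8562 − cos -2.3562) = 0.5630

(-3.1210, 0.5630, -4.8562)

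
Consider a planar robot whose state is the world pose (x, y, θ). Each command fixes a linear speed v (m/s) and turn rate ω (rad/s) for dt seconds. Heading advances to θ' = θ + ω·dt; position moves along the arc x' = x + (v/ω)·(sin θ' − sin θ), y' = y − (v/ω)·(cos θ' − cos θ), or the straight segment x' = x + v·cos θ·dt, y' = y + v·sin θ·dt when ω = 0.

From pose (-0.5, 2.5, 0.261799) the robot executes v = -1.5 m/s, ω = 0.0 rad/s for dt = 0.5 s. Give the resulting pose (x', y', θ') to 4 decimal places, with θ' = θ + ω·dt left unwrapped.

(-1.2244, 2.3059, 0.2618)

θ' = 0.2618 + 0.0·0.5 = 0.2618
ω = 0 → straight: x' = -0.5 + -1.5·cos(0.2618)·0.5 = -1.2244
y' = 2.5 + -1.5·sin(0.2618)·0.5 = 2.3059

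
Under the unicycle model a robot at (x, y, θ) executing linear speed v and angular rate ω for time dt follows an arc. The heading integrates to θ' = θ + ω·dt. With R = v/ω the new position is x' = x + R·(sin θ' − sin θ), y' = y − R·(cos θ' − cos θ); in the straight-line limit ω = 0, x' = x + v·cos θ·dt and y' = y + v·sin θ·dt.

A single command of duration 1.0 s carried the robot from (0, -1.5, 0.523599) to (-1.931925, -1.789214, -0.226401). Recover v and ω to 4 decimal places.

v = -2.0000, ω = -0.7500

Δθ = -0.226401 − 0.523599 = -0.750000
ω = Δθ/dt = -0.750000/1.0 = -0.7500
R = Δx/(sin θ' − sin θ) = 2.6667
v = R·ω = 2.6667·-0.7500 = -2.0000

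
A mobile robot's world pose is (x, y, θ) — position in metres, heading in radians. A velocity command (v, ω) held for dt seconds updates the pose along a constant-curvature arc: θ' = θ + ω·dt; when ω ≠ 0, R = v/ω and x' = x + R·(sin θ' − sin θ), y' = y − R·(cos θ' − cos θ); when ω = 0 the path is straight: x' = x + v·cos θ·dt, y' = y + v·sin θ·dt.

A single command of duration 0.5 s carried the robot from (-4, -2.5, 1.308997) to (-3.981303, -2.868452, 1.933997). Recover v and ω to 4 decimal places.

v = -0.7500, ω = 1.2500

Δθ = 1.933997 − 1.308997 = 0.625000
ω = Δθ/dt = 0.625000/0.5 = 1.2500
R = −Δy/(cos θ' − cos θ) = -0.6000
v = R·ω = -0.6000·1.2500 = -0.7500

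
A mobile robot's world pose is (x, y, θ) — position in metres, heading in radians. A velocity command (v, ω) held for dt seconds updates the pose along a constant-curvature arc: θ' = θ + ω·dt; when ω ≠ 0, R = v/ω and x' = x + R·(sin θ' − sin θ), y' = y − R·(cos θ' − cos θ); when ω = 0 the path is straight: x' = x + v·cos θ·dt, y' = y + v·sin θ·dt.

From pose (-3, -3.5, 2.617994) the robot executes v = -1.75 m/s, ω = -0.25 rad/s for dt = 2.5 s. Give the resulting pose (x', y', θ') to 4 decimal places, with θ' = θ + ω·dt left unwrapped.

θ' = 2.6180 + -0.25·2.5 = 1.9930
R = v/ω = -1.75/-0.25 = 7.0000
x' = -3 + 7.0000·(sin 1.9930 − sin 2.6180) = -0.1147
y' = -3.5 − 7.0000·(cos 1.9930 − cos 2.6180) = -6.6938

(-0.1147, -6.6938, 1.9930)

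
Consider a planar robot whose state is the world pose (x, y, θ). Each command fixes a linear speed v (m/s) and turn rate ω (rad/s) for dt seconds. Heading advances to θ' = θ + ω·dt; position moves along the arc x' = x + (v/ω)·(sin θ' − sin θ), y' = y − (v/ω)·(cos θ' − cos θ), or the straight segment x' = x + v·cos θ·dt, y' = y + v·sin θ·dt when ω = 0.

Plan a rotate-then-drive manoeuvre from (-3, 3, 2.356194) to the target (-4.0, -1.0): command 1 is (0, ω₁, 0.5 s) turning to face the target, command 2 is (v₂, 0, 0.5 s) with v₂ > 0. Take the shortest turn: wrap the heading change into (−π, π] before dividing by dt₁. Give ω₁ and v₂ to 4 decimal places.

ω₁ = 4.2224, v₂ = 8.2462

heading to target = atan2(-1−3, -4−-3) = -1.8158
Δθ = wrap(-1.8158 − 2.3562) = 2.1112; ω₁ = Δθ/dt₁ = 4.2224
distance = √((-4−-3)² + (-1−3)²) = 4.1231; v₂ = distance/dt₂ = 8.2462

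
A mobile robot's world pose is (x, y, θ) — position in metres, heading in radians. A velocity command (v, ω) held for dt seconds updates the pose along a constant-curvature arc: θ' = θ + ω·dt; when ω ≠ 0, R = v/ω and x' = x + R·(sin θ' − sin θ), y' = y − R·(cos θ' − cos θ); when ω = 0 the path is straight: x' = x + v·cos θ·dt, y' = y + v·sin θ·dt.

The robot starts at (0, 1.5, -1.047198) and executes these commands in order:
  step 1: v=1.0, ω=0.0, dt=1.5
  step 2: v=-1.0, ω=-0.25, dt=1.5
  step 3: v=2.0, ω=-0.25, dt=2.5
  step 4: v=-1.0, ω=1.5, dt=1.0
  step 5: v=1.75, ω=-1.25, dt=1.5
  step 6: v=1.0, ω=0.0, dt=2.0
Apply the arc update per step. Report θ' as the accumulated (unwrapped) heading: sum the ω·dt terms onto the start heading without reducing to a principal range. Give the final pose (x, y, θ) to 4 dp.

step 1: θ'=-1.0472 (straight) → pose (0.7500, 0.2010, -1.0472)
step 2: θ'=-1.4222 (R=4.0000) → pose (0.2582, 1.6088, -1.4222)
step 3: θ'=-2.0472 (R=-8.0000) → pose (-0.5444, -3.2443, -2.0472)
step 4: θ'=-0.5472 (R=-0.6667) → pose (-0.7900, -2.3693, -0.5472)
step 5: θ'=-2.4222 (R=-1.4000) → pose (-0.5959, -4.6180, -2.4222)
step 6: θ'=-2.4222 (straight) → pose (-2.1003, -5.9358, -2.4222)

(-2.1003, -5.9358, -2.4222)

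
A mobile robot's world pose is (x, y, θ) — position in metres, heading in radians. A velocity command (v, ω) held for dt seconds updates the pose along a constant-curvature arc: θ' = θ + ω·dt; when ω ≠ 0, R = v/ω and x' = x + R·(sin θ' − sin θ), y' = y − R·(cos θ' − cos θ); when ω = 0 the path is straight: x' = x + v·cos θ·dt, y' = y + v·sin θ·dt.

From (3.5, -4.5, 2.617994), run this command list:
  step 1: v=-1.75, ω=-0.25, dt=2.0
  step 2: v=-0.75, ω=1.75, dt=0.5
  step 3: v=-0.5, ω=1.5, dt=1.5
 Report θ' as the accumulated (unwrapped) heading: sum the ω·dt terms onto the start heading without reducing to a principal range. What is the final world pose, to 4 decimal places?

(6.6173, -6.6226, 5.2430)

step 1: θ'=2.1180 (R=7.0000) → pose (5.9779, -6.9201, 2.1180)
step 2: θ'=2.9930 (R=-0.4286) → pose (6.2804, -7.1210, 2.9930)
step 3: θ'=5.2430 (R=-0.3333) → pose (6.6173, -6.6226, 5.2430)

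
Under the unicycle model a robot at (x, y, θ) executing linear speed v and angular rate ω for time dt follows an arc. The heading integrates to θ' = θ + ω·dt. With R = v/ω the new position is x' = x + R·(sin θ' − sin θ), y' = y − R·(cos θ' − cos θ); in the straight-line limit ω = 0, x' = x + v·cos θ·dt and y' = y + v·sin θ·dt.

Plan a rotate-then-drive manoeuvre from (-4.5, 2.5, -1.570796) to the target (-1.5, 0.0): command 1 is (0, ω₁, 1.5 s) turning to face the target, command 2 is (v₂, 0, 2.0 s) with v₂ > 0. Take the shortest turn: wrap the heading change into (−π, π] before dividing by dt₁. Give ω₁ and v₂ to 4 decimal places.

heading to target = atan2(0−2.5, -1.5−-4.5) = -0.6947
Δθ = wrap(-0.6947 − -1.5708) = 0.8761; ω₁ = Δθ/dt₁ = 0.5840
distance = √((-1.5−-4.5)² + (0−2.5)²) = 3.9051; v₂ = distance/dt₂ = 1.9526

ω₁ = 0.5840, v₂ = 1.9526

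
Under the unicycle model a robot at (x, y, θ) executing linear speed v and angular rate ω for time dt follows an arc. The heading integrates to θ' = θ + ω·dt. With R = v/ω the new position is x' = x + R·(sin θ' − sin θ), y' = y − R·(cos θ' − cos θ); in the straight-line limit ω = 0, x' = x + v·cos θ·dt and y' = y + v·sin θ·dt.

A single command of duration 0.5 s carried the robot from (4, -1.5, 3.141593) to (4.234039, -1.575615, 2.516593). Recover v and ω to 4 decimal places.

Δθ = 2.516593 − 3.141593 = -0.625000
ω = Δθ/dt = -0.625000/0.5 = -1.2500
R = Δx/(sin θ' − sin θ) = 0.4000
v = R·ω = 0.4000·-1.2500 = -0.5000

v = -0.5000, ω = -1.2500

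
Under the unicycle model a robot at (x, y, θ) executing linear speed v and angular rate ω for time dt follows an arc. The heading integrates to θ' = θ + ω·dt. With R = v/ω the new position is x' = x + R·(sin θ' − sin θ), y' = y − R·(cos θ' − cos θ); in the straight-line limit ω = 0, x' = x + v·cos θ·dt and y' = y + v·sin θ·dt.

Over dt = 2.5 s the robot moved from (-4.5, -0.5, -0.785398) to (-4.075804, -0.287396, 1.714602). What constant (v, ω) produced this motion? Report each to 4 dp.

Δθ = 1.714602 − -0.785398 = 2.500000
ω = Δθ/dt = 2.500000/2.5 = 1.0000
R = Δx/(sin θ' − sin θ) = 0.2500
v = R·ω = 0.2500·1.0000 = 0.2500

v = 0.2500, ω = 1.0000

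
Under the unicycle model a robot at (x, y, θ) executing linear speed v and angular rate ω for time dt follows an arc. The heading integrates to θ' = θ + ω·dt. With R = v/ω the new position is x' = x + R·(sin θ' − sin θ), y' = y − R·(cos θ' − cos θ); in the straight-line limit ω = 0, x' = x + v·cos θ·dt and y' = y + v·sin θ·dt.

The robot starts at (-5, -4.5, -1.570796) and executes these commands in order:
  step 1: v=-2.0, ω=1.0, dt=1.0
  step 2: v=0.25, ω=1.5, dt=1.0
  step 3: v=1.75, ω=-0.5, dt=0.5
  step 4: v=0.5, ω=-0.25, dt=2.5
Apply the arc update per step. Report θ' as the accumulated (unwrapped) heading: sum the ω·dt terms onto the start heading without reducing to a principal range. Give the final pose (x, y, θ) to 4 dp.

(-3.9424, -1.7070, 0.0542)

step 1: θ'=-0.5708 (R=-2.0000) → pose (-5.9194, -2.8171, -0.5708)
step 2: θ'=0.9292 (R=0.1667) → pose (-5.6958, -2.7766, 0.9292)
step 3: θ'=0.6792 (R=-3.5000) → pose (-5.0904, -2.1480, 0.6792)
step 4: θ'=0.0542 (R=-2.0000) → pose (-3.9424, -1.7070, 0.0542)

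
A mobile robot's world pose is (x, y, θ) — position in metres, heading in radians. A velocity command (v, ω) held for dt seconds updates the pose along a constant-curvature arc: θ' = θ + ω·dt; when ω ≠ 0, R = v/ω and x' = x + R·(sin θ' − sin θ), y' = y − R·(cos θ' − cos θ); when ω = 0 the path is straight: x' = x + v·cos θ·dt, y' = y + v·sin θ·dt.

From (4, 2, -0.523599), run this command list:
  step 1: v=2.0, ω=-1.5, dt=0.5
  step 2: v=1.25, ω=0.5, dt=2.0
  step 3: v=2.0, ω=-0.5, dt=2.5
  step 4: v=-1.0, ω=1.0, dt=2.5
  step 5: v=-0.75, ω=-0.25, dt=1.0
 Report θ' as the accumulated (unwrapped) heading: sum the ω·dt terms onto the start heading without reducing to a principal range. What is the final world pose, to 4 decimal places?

step 1: θ'=-1.2736 (R=-1.3333) → pose (4.6082, 1.2358, -1.2736)
step 2: θ'=-0.2736 (R=2.5000) → pose (6.3231, -0.4392, -0.2736)
step 3: θ'=-1.5236 (R=-4.0000) → pose (9.2379, -4.1017, -1.5236)
step 4: θ'=0.9764 (R=-1.0000) → pose (7.4105, -3.5888, 0.9764)
step 5: θ'=0.7264 (R=3.0000) → pose (6.9176, -4.1515, 0.7264)

(6.9176, -4.1515, 0.7264)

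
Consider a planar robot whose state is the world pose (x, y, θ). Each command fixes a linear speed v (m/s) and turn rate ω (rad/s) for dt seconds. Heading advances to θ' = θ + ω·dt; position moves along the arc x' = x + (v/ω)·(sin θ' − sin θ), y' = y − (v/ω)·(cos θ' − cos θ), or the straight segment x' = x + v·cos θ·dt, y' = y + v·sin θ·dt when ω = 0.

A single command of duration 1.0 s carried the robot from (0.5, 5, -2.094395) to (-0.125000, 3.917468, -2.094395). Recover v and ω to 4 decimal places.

Δθ = -2.094395 − -2.094395 = 0.000000
ω = Δθ/dt = 0.000000/1.0 = 0.0000
ω = 0 → v = (Δx·cos θ + Δy·sin θ)/dt = 1.2500

v = 1.2500, ω = 0.0000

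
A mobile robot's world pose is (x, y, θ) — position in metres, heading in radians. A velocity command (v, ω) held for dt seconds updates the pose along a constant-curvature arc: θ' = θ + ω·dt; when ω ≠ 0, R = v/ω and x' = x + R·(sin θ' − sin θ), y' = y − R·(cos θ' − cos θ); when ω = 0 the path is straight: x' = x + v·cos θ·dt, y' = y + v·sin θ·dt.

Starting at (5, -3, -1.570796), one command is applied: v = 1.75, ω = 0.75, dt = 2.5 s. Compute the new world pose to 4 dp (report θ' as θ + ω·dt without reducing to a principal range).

(8.0322, -5.2262, 0.3042)

θ' = -1.5708 + 0.75·2.5 = 0.3042
R = v/ω = 1.75/0.75 = 2.3333
x' = 5 + 2.3333·(sin 0.3042 − sin -1.5708) = 8.0322
y' = -3 − 2.3333·(cos 0.3042 − cos -1.5708) = -5.2262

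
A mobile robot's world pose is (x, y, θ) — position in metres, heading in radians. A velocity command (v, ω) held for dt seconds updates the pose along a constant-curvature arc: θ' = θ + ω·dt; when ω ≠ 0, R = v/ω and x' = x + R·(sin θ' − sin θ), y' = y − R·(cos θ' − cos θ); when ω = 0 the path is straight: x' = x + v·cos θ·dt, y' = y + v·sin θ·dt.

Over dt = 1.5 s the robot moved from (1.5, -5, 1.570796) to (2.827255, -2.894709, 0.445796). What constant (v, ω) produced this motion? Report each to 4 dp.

v = 1.7500, ω = -0.7500

Δθ = 0.445796 − 1.570796 = -1.125000
ω = Δθ/dt = -1.125000/1.5 = -0.7500
R = −Δy/(cos θ' − cos θ) = -2.3333
v = R·ω = -2.3333·-0.7500 = 1.7500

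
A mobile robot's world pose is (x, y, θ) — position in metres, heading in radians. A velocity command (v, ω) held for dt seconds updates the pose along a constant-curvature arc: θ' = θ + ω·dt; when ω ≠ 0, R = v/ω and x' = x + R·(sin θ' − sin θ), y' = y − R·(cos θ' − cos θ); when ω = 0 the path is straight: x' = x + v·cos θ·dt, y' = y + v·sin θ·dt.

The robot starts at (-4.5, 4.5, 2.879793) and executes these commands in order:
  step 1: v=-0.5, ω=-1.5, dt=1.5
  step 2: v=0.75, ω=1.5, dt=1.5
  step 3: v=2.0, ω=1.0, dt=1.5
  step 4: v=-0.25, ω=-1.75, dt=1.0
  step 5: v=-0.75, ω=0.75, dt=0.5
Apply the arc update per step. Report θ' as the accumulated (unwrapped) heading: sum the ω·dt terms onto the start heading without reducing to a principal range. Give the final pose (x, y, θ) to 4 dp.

(-6.4047, 3.4759, 3.0048)

step 1: θ'=0.6298 (R=0.3333) → pose (-4.3899, 3.9086, 0.6298)
step 2: θ'=2.8798 (R=0.5000) → pose (-4.5550, 4.7957, 2.8798)
step 3: θ'=4.3798 (R=2.0000) → pose (-6.9631, 3.5168, 4.3798)
step 4: θ'=2.6298 (R=0.1429) → pose (-6.7581, 3.5947, 2.6298)
step 5: θ'=3.0048 (R=-1.0000) → pose (-6.4047, 3.4759, 3.0048)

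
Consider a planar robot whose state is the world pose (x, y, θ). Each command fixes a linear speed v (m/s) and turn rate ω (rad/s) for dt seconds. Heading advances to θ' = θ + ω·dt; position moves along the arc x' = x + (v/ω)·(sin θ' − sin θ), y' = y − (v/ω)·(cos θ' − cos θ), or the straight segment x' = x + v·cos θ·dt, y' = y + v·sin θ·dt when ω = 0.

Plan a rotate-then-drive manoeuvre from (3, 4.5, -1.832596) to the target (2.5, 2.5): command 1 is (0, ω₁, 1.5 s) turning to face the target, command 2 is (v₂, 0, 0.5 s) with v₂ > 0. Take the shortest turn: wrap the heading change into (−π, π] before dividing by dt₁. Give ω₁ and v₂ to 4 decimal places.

heading to target = atan2(2.5−4.5, 2.5−3) = -1.8158
Δθ = wrap(-1.8158 − -1.8326) = 0.0168; ω₁ = Δθ/dt₁ = 0.0112
distance = √((2.5−3)² + (2.5−4.5)²) = 2.0616; v₂ = distance/dt₂ = 4.1231

ω₁ = 0.0112, v₂ = 4.1231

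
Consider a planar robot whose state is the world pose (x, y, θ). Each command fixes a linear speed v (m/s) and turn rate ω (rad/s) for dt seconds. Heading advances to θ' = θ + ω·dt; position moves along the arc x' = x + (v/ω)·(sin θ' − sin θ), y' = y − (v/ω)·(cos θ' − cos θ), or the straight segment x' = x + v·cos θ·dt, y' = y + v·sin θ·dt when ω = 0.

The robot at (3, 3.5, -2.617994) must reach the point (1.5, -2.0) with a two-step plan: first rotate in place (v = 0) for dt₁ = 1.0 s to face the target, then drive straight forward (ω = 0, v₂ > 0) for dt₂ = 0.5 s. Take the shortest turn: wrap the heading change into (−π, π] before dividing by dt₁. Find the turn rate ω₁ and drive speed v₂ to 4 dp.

heading to target = atan2(-2−3.5, 1.5−3) = -1.8370
Δθ = wrap(-1.8370 − -2.6180) = 0.7809; ω₁ = Δθ/dt₁ = 0.7809
distance = √((1.5−3)² + (-2−3.5)²) = 5.7009; v₂ = distance/dt₂ = 11.4018

ω₁ = 0.7809, v₂ = 11.4018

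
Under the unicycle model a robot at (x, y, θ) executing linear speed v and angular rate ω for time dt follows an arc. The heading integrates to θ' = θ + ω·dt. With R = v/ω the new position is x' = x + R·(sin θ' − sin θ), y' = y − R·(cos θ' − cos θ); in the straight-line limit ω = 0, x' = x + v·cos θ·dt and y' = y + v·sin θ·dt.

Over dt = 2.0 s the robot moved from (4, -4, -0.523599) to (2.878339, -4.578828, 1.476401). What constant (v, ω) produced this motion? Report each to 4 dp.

v = -0.7500, ω = 1.0000

Δθ = 1.476401 − -0.523599 = 2.000000
ω = Δθ/dt = 2.000000/2.0 = 1.0000
R = Δx/(sin θ' − sin θ) = -0.7500
v = R·ω = -0.7500·1.0000 = -0.7500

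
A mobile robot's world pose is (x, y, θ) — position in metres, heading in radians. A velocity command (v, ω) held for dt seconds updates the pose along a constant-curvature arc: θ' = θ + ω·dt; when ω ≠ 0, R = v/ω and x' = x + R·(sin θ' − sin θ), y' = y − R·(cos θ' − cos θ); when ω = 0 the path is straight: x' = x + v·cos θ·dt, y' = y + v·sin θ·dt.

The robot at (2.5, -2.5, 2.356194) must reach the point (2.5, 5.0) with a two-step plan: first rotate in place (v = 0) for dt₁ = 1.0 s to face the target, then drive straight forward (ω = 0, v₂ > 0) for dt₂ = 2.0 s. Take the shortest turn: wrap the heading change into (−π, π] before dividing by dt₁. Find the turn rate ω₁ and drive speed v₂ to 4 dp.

heading to target = atan2(5−-2.5, 2.5−2.5) = 1.5708
Δθ = wrap(1.5708 − 2.3562) = -0.7854; ω₁ = Δθ/dt₁ = -0.7854
distance = √((2.5−2.5)² + (5−-2.5)²) = 7.5000; v₂ = distance/dt₂ = 3.7500

ω₁ = -0.7854, v₂ = 3.7500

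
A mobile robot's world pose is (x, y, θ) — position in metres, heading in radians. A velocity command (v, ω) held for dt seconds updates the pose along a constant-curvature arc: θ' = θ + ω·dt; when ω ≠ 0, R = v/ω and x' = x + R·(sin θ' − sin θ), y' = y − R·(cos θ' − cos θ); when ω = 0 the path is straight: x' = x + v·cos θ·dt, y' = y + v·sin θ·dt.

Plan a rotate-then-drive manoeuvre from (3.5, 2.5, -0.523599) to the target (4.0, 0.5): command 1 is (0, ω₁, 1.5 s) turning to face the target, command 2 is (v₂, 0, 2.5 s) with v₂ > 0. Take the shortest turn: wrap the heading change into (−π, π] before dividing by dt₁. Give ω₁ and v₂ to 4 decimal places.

heading to target = atan2(0.5−2.5, 4−3.5) = -1.3258
Δθ = wrap(-1.3258 − -0.5236) = -0.8022; ω₁ = Δθ/dt₁ = -0.5348
distance = √((4−3.5)² + (0.5−2.5)²) = 2.0616; v₂ = distance/dt₂ = 0.8246

ω₁ = -0.5348, v₂ = 0.8246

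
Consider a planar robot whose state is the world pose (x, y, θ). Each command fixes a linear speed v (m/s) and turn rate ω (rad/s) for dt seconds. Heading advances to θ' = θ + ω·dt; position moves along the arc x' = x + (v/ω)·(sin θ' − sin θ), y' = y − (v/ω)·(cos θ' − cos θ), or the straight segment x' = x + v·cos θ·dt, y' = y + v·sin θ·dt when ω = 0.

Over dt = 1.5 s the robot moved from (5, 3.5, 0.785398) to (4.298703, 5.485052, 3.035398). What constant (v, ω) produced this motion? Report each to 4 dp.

Δθ = 3.035398 − 0.785398 = 2.250000
ω = Δθ/dt = 2.250000/1.5 = 1.5000
R = −Δy/(cos θ' − cos θ) = 1.1667
v = R·ω = 1.1667·1.5000 = 1.7500

v = 1.7500, ω = 1.5000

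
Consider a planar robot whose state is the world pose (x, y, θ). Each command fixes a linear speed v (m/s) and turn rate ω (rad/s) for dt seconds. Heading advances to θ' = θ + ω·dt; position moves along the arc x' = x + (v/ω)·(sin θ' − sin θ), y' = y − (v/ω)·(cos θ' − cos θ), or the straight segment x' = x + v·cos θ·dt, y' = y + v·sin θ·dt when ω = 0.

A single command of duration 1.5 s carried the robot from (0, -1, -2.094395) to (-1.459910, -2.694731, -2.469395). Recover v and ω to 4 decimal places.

v = 1.5000, ω = -0.2500

Δθ = -2.469395 − -2.094395 = -0.375000
ω = Δθ/dt = -0.375000/1.5 = -0.2500
R = −Δy/(cos θ' − cos θ) = -6.0000
v = R·ω = -6.0000·-0.2500 = 1.5000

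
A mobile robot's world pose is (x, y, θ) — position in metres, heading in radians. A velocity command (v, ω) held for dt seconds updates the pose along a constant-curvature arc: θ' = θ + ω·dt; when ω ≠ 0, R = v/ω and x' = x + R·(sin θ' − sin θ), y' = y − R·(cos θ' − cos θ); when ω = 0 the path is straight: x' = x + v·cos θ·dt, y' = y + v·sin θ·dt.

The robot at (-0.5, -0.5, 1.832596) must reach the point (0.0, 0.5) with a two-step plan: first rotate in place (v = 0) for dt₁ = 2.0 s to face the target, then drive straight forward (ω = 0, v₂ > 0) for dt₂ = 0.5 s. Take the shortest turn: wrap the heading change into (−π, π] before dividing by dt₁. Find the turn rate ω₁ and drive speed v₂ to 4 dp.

heading to target = atan2(0.5−-0.5, 0−-0.5) = 1.1071
Δθ = wrap(1.1071 − 1.8326) = -0.7254; ω₁ = Δθ/dt₁ = -0.3627
distance = √((0−-0.5)² + (0.5−-0.5)²) = 1.1180; v₂ = distance/dt₂ = 2.2361

ω₁ = -0.3627, v₂ = 2.2361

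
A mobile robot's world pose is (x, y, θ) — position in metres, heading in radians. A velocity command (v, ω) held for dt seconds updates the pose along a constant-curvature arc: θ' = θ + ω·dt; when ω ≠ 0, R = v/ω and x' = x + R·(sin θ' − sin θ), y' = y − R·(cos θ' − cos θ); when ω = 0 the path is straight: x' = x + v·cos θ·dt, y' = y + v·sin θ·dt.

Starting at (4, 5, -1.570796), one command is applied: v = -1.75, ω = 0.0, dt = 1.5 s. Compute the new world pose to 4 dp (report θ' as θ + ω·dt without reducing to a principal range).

θ' = -1.5708 + 0.0·1.5 = -1.5708
ω = 0 → straight: x' = 4 + -1.75·cos(-1.5708)·1.5 = 4.0000
y' = 5 + -1.75·sin(-1.5708)·1.5 = 7.6250

(4.0000, 7.6250, -1.5708)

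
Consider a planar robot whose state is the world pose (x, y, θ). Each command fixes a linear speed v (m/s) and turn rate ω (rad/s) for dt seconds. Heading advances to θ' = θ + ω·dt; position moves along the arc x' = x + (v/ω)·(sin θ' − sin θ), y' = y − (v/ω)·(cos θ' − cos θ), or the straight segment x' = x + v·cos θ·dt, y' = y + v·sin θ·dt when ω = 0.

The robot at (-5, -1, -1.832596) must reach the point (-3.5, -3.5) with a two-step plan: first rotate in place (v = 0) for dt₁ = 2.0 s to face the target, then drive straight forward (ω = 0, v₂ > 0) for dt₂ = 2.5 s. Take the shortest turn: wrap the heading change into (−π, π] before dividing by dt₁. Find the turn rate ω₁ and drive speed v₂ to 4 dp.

ω₁ = 0.4011, v₂ = 1.1662

heading to target = atan2(-3.5−-1, -3.5−-5) = -1.0304
Δθ = wrap(-1.0304 − -1.8326) = 0.8022; ω₁ = Δθ/dt₁ = 0.4011
distance = √((-3.5−-5)² + (-3.5−-1)²) = 2.9155; v₂ = distance/dt₂ = 1.1662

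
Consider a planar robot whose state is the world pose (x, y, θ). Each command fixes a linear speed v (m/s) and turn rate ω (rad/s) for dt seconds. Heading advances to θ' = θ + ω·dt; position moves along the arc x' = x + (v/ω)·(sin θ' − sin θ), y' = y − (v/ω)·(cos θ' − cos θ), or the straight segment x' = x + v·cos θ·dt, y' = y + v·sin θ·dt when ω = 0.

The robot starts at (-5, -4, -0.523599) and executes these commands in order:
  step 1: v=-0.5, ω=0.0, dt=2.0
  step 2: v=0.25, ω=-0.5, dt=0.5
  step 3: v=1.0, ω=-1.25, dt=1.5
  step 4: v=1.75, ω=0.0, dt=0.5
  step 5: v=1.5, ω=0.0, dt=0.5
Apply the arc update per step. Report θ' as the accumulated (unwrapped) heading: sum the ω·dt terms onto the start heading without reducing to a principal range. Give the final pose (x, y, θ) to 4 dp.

step 1: θ'=-0.5236 (straight) → pose (-5.8660, -3.5000, -0.5236)
step 2: θ'=-0.7736 (R=-0.5000) → pose (-5.7667, -3.5753, -0.7736)
step 3: θ'=-2.6486 (R=-0.8000) → pose (-5.9470, -4.8524, -2.6486)
step 4: θ'=-2.6486 (straight) → pose (-6.7178, -5.2665, -2.6486)
step 5: θ'=-2.6486 (straight) → pose (-7.3785, -5.6214, -2.6486)

(-7.3785, -5.6214, -2.6486)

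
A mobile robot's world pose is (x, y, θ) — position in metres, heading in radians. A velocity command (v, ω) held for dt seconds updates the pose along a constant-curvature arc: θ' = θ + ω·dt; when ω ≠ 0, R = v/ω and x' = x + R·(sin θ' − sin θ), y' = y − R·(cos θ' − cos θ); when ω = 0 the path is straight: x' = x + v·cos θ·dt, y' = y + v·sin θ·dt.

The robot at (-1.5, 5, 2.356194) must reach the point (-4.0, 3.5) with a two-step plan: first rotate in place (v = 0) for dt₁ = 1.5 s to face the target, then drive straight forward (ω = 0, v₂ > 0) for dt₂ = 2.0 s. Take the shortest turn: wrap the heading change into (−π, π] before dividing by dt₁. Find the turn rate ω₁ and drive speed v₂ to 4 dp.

ω₁ = 0.8839, v₂ = 1.4577

heading to target = atan2(3.5−5, -4−-1.5) = -2.6012
Δθ = wrap(-2.6012 − 2.3562) = 1.3258; ω₁ = Δθ/dt₁ = 0.8839
distance = √((-4−-1.5)² + (3.5−5)²) = 2.9155; v₂ = distance/dt₂ = 1.4577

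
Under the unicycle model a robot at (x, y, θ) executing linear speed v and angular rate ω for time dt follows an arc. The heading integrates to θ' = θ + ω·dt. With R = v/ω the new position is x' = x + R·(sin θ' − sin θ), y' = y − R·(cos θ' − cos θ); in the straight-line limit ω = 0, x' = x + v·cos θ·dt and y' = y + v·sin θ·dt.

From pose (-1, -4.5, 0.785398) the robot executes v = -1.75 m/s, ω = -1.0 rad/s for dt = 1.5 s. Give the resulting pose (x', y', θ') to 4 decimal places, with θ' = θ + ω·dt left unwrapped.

θ' = 0.7854 + -1.0·1.5 = -0.7146
R = v/ω = -1.75/-1.0 = 1.7500
x' = -1 + 1.7500·(sin -0.7146 − sin 0.7854) = -3.3842
y' = -4.5 − 1.7500·(cos -0.7146 − cos 0.7854) = -4.5844

(-3.3842, -4.5844, -0.7146)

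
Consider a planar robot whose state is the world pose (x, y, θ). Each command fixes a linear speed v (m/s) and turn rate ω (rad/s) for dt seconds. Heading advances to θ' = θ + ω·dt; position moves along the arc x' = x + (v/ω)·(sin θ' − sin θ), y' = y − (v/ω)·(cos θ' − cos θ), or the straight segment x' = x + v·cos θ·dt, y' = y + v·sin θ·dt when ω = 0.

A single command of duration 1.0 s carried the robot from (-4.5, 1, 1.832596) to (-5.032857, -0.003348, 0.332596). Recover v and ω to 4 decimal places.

v = -1.2500, ω = -1.5000

Δθ = 0.332596 − 1.832596 = -1.500000
ω = Δθ/dt = -1.500000/1.0 = -1.5000
R = −Δy/(cos θ' − cos θ) = 0.8333
v = R·ω = 0.8333·-1.5000 = -1.2500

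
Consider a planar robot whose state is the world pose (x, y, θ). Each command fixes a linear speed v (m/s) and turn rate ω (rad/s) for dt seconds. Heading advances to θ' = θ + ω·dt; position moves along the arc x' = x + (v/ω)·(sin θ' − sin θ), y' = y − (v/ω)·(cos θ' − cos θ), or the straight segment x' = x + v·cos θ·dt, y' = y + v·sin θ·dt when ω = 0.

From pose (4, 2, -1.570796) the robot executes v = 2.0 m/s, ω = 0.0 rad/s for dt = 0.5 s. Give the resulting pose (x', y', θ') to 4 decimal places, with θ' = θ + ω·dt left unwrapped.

θ' = -1.5708 + 0.0·0.5 = -1.5708
ω = 0 → straight: x' = 4 + 2.0·cos(-1.5708)·0.5 = 4.0000
y' = 2 + 2.0·sin(-1.5708)·0.5 = 1.0000

(4.0000, 1.0000, -1.5708)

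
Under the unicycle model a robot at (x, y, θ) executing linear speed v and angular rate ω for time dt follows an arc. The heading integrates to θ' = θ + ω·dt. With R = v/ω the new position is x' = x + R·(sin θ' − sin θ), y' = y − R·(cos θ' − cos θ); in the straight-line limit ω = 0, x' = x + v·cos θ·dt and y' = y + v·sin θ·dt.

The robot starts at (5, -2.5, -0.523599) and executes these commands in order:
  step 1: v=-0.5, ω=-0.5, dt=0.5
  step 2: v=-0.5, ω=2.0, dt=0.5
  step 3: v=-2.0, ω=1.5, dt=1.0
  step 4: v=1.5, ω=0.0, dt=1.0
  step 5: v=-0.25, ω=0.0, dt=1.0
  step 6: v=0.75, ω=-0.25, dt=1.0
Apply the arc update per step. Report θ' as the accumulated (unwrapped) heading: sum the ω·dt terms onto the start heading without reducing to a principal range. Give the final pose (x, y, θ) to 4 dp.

(3.3359, -1.8080, 1.4764)

step 1: θ'=-0.7736 (R=1.0000) → pose (4.8013, -2.3494, -0.7736)
step 2: θ'=0.2264 (R=-0.2500) → pose (4.5705, -2.2846, 0.2264)
step 3: θ'=1.7264 (R=-1.3333) → pose (3.5526, -3.7905, 1.7264)
step 4: θ'=1.7264 (straight) → pose (3.3201, -2.3087, 1.7264)
step 5: θ'=1.7264 (straight) → pose (3.3588, -2.5557, 1.7264)
step 6: θ'=1.4764 (R=-3.0000) → pose (3.3359, -1.8080, 1.4764)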